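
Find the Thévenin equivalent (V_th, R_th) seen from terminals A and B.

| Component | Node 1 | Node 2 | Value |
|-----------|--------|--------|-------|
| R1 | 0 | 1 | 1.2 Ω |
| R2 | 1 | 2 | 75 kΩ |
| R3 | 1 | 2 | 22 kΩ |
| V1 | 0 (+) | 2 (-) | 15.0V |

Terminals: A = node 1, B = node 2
Step 1 — V_th is the open-circuit voltage V_A - V_B (nothing connected across the terminals).
Nodal analysis, taking node 2 as the 0 V reference.
Source V1 fixes V_0 = 15 V.
KCL at each unknown node (sum of currents leaving = 0; resistances in Ω):
  Node 1: (V_1 - 15)/1.2 + (V_1 - 0)/75000 + (V_1 - 0)/22000 = 0
Collecting terms: 0.8334 × V_1 = 12.5  =>  V_1 = 15 V
V_th = V_1 - V_2 = 15 - 0 = 15 V
Step 2 — R_th: zero the source — replace V1 by a short circuit (node 2 merges into node 0) — and find the resistance seen between A (node 1) and B (node 0).
Reduce the network between node 1 (A) and node 0 (B) by series/parallel combination:
  Rp1 = R1 ‖ R2 ‖ R3 (parallel, all between nodes 0 and 1) = 1/(1/1.2 + 1/75000 + 1/22000) = 1.2 Ω
R_th = 1.2 Ω

Final answer: V_th = 15 V, R_th = 1.2 Ω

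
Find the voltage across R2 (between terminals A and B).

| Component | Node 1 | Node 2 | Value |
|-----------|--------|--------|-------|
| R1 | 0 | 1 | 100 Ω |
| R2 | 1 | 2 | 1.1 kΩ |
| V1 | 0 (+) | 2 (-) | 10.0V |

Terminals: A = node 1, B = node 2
R1 and R2 are in series across V1 (node 0 → node 1 → node 2), and the output A–B is taken across R2, so this is a voltage divider.
Series current: I = V1/(R1 + R2) = 10/(100 + 1100) = 10/1200 = 0.008333 A
V_R2 = I × R2 = V1 × R2/(R1 + R2) = 10 × 1100/1200 = 9.167 V

Final answer: 9.167 V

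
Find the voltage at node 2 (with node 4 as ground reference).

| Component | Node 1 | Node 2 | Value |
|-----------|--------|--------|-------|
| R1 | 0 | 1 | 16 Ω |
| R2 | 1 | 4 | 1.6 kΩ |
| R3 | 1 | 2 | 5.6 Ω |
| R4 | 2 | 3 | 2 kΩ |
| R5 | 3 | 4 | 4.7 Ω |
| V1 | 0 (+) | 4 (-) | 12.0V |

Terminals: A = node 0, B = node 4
Nodal analysis, taking node 4 as the 0 V reference.
Source V1 fixes V_0 = 12 V.
KCL at each unknown node (sum of currents leaving = 0; resistances in Ω):
  Node 1: (V_1 - 12)/16 + (V_1 - 0)/1600 + (V_1 - V_2)/5.6 = 0
  Node 2: (V_2 - V_1)/5.6 + (V_2 - V_3)/2000 = 0
  Node 3: (V_3 - V_2)/2000 + (V_3 - 0)/4.7 = 0
Collecting terms (coefficients in siemens):
  0.2417·V_1 - 0.1786·V_2 = 0.75
  0.1791·V_2 - 0.1786·V_1 - 0.0005·V_3 = 0
  0.2133·V_3 - 0.0005·V_2 = 0
Solving these 3 simultaneous equations (Gaussian elimination) gives:
  V_1 = 11.79 V, V_2 = 11.76 V, V_3 = 0.02756 V
The requested potential is V_2 = 11.76 V.

Final answer: V_2 = 11.76 V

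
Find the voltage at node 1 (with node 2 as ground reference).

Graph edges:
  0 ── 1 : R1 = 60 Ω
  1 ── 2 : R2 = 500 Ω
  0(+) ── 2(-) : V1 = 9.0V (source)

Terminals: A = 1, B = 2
Nodal analysis, taking node 2 as the 0 V reference.
Source V1 fixes V_0 = 9 V.
KCL at each unknown node (sum of currents leaving = 0; resistances in Ω):
  Node 1: (V_1 - 9)/60 + (V_1 - 0)/500 = 0
Collecting terms: 0.01867 × V_1 = 0.15  =>  V_1 = 8.036 V
The requested potential is V_1 = 8.036 V.

Final answer: V_1 = 8.036 V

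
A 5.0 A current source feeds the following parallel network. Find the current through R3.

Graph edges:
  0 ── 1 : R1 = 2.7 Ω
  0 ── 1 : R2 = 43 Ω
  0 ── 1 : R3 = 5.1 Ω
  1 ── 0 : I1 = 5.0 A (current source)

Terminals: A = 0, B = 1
All resistors sit directly between nodes 0 and 1, so they are in parallel and share one voltage V; the full source current 5 A splits among them.
1/R_par = 1/2.7 + 1/43 + 1/5.1 = 0.5897 S  =>  R_par = 1.696 Ω
V = I × R_par = 5 × 1.696 = 8.479 V
I_R3 = V/R3 = 8.479/5.1 = 1.663 A

Final answer: 1.663 A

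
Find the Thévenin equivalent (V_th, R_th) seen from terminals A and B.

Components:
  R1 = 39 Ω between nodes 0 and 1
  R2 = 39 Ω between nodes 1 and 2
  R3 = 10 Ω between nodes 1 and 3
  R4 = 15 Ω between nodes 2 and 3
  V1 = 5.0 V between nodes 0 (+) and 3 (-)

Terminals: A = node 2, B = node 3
Step 1 — V_th is the open-circuit voltage V_A - V_B (nothing connected across the terminals).
Nodal analysis, taking node 3 as the 0 V reference.
Source V1 fixes V_0 = 5 V.
KCL at each unknown node (sum of currents leaving = 0; resistances in Ω):
  Node 1: (V_1 - 5)/39 + (V_1 - V_2)/39 + (V_1 - 0)/10 = 0
  Node 2: (V_2 - V_1)/39 + (V_2 - 0)/15 = 0
Collecting terms (coefficients in siemens):
  0.1513·V_1 - 0.02564·V_2 = 0.1282
  0.09231·V_2 - 0.02564·V_1 = 0
Determinant D = (0.1513)(0.09231) - (-0.02564)(-0.02564) = 0.01331
V_1 = [(0.1282)(0.09231) - (-0.02564)(0)]/D = 0.8893 V
V_2 = [(0.1513)(0) - (0.1282)(-0.02564)]/D = 0.247 V
V_th = V_2 - V_3 = 0.247 - 0 = 0.247 V
Step 2 — R_th: zero the source — replace V1 by a short circuit (node 3 merges into node 0) — and find the resistance seen between A (node 2) and B (node 0).
Reduce the network between node 2 (A) and node 0 (B) by series/parallel combination:
  Rp1 = R1 ‖ R3 (parallel, both between nodes 0 and 1) = 1/(1/39 + 1/10) = 7.959 Ω
  Rs1 = R2 + Rp1 (series, joined only at node 1) = 39 + 7.959 = 46.96 Ω
  Rp2 = R4 ‖ Rs1 (parallel, both between nodes 0 and 2) = 1/(1/15 + 1/46.96) = 11.37 Ω
R_th = 11.37 Ω

Final answer: V_th = 0.247 V, R_th = 11.37 Ω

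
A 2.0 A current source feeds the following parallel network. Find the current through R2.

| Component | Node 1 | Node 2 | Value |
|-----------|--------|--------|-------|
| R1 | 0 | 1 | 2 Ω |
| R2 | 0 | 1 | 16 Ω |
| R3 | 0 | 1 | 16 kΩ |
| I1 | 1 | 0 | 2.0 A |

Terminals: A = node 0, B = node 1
All resistors sit directly between nodes 0 and 1, so they are in parallel and share one voltage V; the full source current 2 A splits among them.
1/R_par = 1/2 + 1/16 + 1/16000 = 0.5626 S  =>  R_par = 1.778 Ω
V = I × R_par = 2 × 1.778 = 3.555 V
I_R2 = V/R2 = 3.555/16 = 0.2222 A

Final answer: 0.2222 A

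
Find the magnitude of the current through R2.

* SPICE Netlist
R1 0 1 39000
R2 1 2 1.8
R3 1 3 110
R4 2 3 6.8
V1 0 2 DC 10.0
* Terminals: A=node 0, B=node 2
Nodal analysis, taking node 2 as the 0 V reference.
Source V1 fixes V_0 = 10 V.
KCL at each unknown node (sum of currents leaving = 0; resistances in Ω):
  Node 1: (V_1 - 10)/39000 + (V_1 - 0)/1.8 + (V_1 - V_3)/110 = 0
  Node 3: (V_3 - V_1)/110 + (V_3 - 0)/6.8 = 0
Collecting terms (coefficients in siemens):
  0.5647·V_1 - 0.009091·V_3 = 0.0002564
  0.1561·V_3 - 0.009091·V_1 = 0
Determinant D = (0.5647)(0.1561) - (-0.009091)(-0.009091) = 0.08809
V_1 = [(0.0002564)(0.1561) - (-0.009091)(0)]/D = 0.0004545 V
V_3 = [(0.5647)(0) - (0.0002564)(-0.009091)]/D = 0.00002646 V
I_R2 = (V_1 - V_2)/R2 = (0.0004545 - 0)/1.8 = 0.0002525 A
|I_R2| = 0.0002525 A

Final answer: |I_R2| = 0.0002525 A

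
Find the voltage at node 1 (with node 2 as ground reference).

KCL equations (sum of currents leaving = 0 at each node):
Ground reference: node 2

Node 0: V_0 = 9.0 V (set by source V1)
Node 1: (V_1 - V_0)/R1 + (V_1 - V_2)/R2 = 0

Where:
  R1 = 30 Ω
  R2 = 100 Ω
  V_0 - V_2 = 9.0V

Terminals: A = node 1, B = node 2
Nodal analysis, taking node 2 as the 0 V reference.
Source V1 fixes V_0 = 9 V.
KCL at each unknown node (sum of currents leaving = 0; resistances in Ω):
  Node 1: (V_1 - 9)/30 + (V_1 - 0)/100 = 0
Collecting terms: 0.04333 × V_1 = 0.3  =>  V_1 = 6.923 V
The requested potential is V_1 = 6.923 V.

Final answer: V_1 = 6.923 V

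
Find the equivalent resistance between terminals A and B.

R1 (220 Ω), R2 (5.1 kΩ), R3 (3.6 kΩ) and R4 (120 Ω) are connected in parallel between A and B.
Reduce the network between node 0 (A) and node 1 (B) by series/parallel combination:
  Rp1 = R1 ‖ R2 ‖ R3 ‖ R4 (parallel, all between nodes 0 and 1) = 1/(1/220 + 1/5100 + 1/3600 + 1/120) = 74.89 Ω
R_eq = 74.89 Ω

Final answer: 74.89 Ω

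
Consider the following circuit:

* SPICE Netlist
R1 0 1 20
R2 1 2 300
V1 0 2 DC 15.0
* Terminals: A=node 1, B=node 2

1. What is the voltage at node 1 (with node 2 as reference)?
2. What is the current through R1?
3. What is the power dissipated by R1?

Nodal analysis, taking node 2 as the 0 V reference.
Source V1 fixes V_0 = 15 V.
KCL at each unknown node (sum of currents leaving = 0; resistances in Ω):
  Node 1: (V_1 - 15)/20 + (V_1 - 0)/300 = 0
Collecting terms: 0.05333 × V_1 = 0.75  =>  V_1 = 14.06 V
Part 1:
  Read off the nodal solution: V_1 = 14.06 V
Part 2:
  I_R1 = (V_0 - V_1)/R1 = (15 - 14.06)/20 = 0.04688 A
  Magnitude: I_R1 = 0.04688 A
Part 3:
  I_R1 = (V_0 - V_1)/R1 = (15 - 14.06)/20 = 0.04688 A
  P_R1 = I_R1² × R1 = (0.04688)² × 20 = 0.04395 W

Final answers:
1. V_1 = 14.06 V
2. I_R1 = 0.04688 A
3. P_R1 = 0.04395 W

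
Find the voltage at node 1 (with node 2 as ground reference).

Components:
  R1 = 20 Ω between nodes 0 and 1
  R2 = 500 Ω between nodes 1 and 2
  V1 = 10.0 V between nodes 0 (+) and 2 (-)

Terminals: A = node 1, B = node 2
Nodal analysis, taking node 2 as the 0 V reference.
Source V1 fixes V_0 = 10 V.
KCL at each unknown node (sum of currents leaving = 0; resistances in Ω):
  Node 1: (V_1 - 10)/20 + (V_1 - 0)/500 = 0
Collecting terms: 0.052 × V_1 = 0.5  =>  V_1 = 9.615 V
The requested potential is V_1 = 9.615 V.

Final answer: V_1 = 9.615 V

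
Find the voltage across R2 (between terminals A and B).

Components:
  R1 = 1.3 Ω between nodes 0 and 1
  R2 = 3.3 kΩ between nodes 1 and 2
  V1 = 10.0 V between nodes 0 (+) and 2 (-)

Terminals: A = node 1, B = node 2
R1 and R2 are in series across V1 (node 0 → node 1 → node 2), and the output A–B is taken across R2, so this is a voltage divider.
Series current: I = V1/(R1 + R2) = 10/(1.3 + 3300) = 10/3301 = 0.003029 A
V_R2 = I × R2 = V1 × R2/(R1 + R2) = 10 × 3300/3301 = 9.996 V

Final answer: 9.996 V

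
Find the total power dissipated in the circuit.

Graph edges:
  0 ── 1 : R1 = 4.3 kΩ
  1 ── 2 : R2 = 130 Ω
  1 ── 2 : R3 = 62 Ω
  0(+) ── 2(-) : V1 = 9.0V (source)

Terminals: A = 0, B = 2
Nodal analysis, taking node 2 as the 0 V reference.
Source V1 fixes V_0 = 9 V.
KCL at each unknown node (sum of currents leaving = 0; resistances in Ω):
  Node 1: (V_1 - 9)/4300 + (V_1 - 0)/130 + (V_1 - 0)/62 = 0
Collecting terms: 0.02405 × V_1 = 0.002093  =>  V_1 = 0.08701 V
Power in each resistor, P = (ΔV)²/R:
  P_R1 = (9 - 0.08701)²/4300 = 0.01847 W
  P_R2 = (0.08701 - 0)²/130 = 0.00005824 W
  P_R3 = (0.08701 - 0)²/62 = 0.0001221 W
P_total = P_R1 + P_R2 + P_R3 = 0.01866 W

Final answer: 0.01866 W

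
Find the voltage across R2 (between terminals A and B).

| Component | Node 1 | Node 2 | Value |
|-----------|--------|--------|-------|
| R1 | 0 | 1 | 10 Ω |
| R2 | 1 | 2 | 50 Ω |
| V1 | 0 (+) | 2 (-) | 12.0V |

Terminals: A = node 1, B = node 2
R1 and R2 are in series across V1 (node 0 → node 1 → node 2), and the output A–B is taken across R2, so this is a voltage divider.
Series current: I = V1/(R1 + R2) = 12/(10 + 50) = 12/60 = 0.2 A
V_R2 = I × R2 = V1 × R2/(R1 + R2) = 12 × 50/60 = 10 V

Final answer: 10 V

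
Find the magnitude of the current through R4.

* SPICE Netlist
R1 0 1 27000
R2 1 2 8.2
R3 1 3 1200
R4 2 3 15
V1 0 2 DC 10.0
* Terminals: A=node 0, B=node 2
Nodal analysis, taking node 2 as the 0 V reference.
Source V1 fixes V_0 = 10 V.
KCL at each unknown node (sum of currents leaving = 0; resistances in Ω):
  Node 1: (V_1 - 10)/27000 + (V_1 - 0)/8.2 + (V_1 - V_3)/1200 = 0
  Node 3: (V_3 - V_1)/1200 + (V_3 - 0)/15 = 0
Collecting terms (coefficients in siemens):
  0.1228·V_1 - 0.0008333·V_3 = 0.0003704
  0.0675·V_3 - 0.0008333·V_1 = 0
Determinant D = (0.1228)(0.0675) - (-0.0008333)(-0.0008333) = 0.00829
V_1 = [(0.0003704)(0.0675) - (-0.0008333)(0)]/D = 0.003016 V
V_3 = [(0.1228)(0) - (0.0003704)(-0.0008333)]/D = 0.00003723 V
I_R4 = (V_2 - V_3)/R4 = (0 - 0.00003723)/15 = -0.000002482 A
|I_R4| = 0.000002482 A

Final answer: |I_R4| = 2.482e-06 A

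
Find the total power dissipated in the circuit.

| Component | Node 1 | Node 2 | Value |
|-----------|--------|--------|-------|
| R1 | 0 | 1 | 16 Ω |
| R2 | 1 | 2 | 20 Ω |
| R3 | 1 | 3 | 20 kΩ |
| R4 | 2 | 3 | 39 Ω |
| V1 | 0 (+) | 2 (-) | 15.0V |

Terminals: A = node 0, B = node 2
Nodal analysis, taking node 2 as the 0 V reference.
Source V1 fixes V_0 = 15 V.
KCL at each unknown node (sum of currents leaving = 0; resistances in Ω):
  Node 1: (V_1 - 15)/16 + (V_1 - 0)/20 + (V_1 - V_3)/20000 = 0
  Node 3: (V_3 - V_1)/20000 + (V_3 - 0)/39 = 0
Collecting terms (coefficients in siemens):
  0.1125·V_1 - 0.00005·V_3 = 0.9375
  0.02569·V_3 - 0.00005·V_1 = 0
Determinant D = (0.1125)(0.02569) - (-0.00005)(-0.00005) = 0.002892
V_1 = [(0.9375)(0.02569) - (-0.00005)(0)]/D = 8.33 V
V_3 = [(0.1125)(0) - (0.9375)(-0.00005)]/D = 0.01621 V
Power in each resistor, P = (ΔV)²/R:
  P_R1 = (15 - 8.33)²/16 = 2.781 W
  P_R2 = (8.33 - 0)²/20 = 3.469 W
  P_R3 = (8.33 - 0.01621)²/20000 = 0.003456 W
  P_R4 = (0 - 0.01621)²/39 = 0.000006739 W
P_total = P_R1 + P_R2 + P_R3 + P_R4 = 6.253 W

Final answer: 6.253 W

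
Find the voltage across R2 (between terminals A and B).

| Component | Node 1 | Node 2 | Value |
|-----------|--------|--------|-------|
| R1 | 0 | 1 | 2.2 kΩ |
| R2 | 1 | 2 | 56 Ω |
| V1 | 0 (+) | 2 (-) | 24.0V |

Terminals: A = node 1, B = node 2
R1 and R2 are in series across V1 (node 0 → node 1 → node 2), and the output A–B is taken across R2, so this is a voltage divider.
Series current: I = V1/(R1 + R2) = 24/(2200 + 56) = 24/2256 = 0.01064 A
V_R2 = I × R2 = V1 × R2/(R1 + R2) = 24 × 56/2256 = 0.5957 V

Final answer: 0.5957 V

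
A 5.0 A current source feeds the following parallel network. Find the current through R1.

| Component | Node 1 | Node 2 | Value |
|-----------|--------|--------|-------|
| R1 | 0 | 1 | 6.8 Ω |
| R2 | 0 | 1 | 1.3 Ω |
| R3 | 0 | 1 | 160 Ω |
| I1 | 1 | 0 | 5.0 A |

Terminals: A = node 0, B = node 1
All resistors sit directly between nodes 0 and 1, so they are in parallel and share one voltage V; the full source current 5 A splits among them.
1/R_par = 1/6.8 + 1/1.3 + 1/160 = 0.9225 S  =>  R_par = 1.084 Ω
V = I × R_par = 5 × 1.084 = 5.42 V
I_R1 = V/R1 = 5.42/6.8 = 0.797 A

Final answer: 0.797 A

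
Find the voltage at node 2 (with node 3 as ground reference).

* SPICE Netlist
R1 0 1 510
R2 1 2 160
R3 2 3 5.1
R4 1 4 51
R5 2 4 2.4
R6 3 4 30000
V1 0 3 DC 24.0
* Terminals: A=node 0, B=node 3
Nodal analysis, taking node 3 as the 0 V reference.
Source V1 fixes V_0 = 24 V.
KCL at each unknown node (sum of currents leaving = 0; resistances in Ω):
  Node 1: (V_1 - 24)/510 + (V_1 - V_2)/160 + (V_1 - V_4)/51 = 0
  Node 2: (V_2 - V_1)/160 + (V_2 - 0)/5.1 + (V_2 - V_4)/2.4 = 0
  Node 4: (V_4 - V_1)/51 + (V_4 - V_2)/2.4 + (V_4 - 0)/30000 = 0
Collecting terms (coefficients in siemens):
  0.02782·V_1 - 0.00625·V_2 - 0.01961·V_4 = 0.04706
  0.619·V_2 - 0.00625·V_1 - 0.4167·V_4 = 0
  0.4363·V_4 - 0.01961·V_1 - 0.4167·V_2 = 0
Solving these 3 simultaneous equations (Gaussian elimination) gives:
  V_1 = 1.951 V, V_2 = 0.2204 V, V_4 = 0.2982 V
The requested potential is V_2 = 0.2204 V.

Final answer: V_2 = 0.2204 V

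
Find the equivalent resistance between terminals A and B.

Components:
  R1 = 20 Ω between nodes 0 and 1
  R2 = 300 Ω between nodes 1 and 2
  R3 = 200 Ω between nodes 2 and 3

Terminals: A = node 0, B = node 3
Reduce the network between node 0 (A) and node 3 (B) by series/parallel combination:
  Rs1 = R1 + R2 (series, joined only at node 1) = 20 + 300 = 320 Ω
  Rs2 = R3 + Rs1 (series, joined only at node 2) = 200 + 320 = 520 Ω
R_eq = 520 Ω

Final answer: 520 Ω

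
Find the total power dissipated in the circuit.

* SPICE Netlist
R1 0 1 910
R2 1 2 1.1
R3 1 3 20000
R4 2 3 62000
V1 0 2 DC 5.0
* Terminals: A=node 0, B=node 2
Nodal analysis, taking node 2 as the 0 V reference.
Source V1 fixes V_0 = 5 V.
KCL at each unknown node (sum of currents leaving = 0; resistances in Ω):
  Node 1: (V_1 - 5)/910 + (V_1 - 0)/1.1 + (V_1 - V_3)/20000 = 0
  Node 3: (V_3 - V_1)/20000 + (V_3 - 0)/62000 = 0
Collecting terms (coefficients in siemens):
  0.9102·V_1 - 0.00005·V_3 = 0.005495
  0.00006613·V_3 - 0.00005·V_1 = 0
Determinant D = (0.9102)(0.00006613) - (-0.00005)(-0.00005) = 0.00006019
V_1 = [(0.005495)(0.00006613) - (-0.00005)(0)]/D = 0.006037 V
V_3 = [(0.9102)(0) - (0.005495)(-0.00005)]/D = 0.004564 V
Power in each resistor, P = (ΔV)²/R:
  P_R1 = (5 - 0.006037)²/910 = 0.02741 W
  P_R2 = (0.006037 - 0)²/1.1 = 0.00003313 W
  P_R3 = (0.006037 - 0.004564)²/20000 = 0.0000000001084 W
  P_R4 = (0 - 0.004564)²/62000 = 0.000000000336 W
P_total = P_R1 + P_R2 + P_R3 + P_R4 = 0.02744 W

Final answer: 0.02744 W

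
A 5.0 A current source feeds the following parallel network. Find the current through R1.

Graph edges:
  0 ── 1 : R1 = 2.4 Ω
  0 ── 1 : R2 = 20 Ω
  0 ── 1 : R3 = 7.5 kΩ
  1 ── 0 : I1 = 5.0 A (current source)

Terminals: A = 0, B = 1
All resistors sit directly between nodes 0 and 1, so they are in parallel and share one voltage V; the full source current 5 A splits among them.
1/R_par = 1/2.4 + 1/20 + 1/7500 = 0.4668 S  =>  R_par = 2.142 Ω
V = I × R_par = 5 × 2.142 = 10.71 V
I_R1 = V/R1 = 10.71/2.4 = 4.463 A

Final answer: 4.463 A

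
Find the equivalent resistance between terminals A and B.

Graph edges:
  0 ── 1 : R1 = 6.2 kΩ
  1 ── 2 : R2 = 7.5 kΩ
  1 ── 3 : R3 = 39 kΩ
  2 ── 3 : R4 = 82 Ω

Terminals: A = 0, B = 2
Reduce the network between node 0 (A) and node 2 (B) by series/parallel combination:
  Rs1 = R3 + R4 (series, joined only at node 3) = 39000 + 82 = 39080 Ω
  Rp1 = R2 ‖ Rs1 (parallel, both between nodes 1 and 2) = 1/(1/7500 + 1/39080) = 6292 Ω
  Rs2 = R1 + Rp1 (series, joined only at node 1) = 6200 + 6292 = 12490 Ω
R_eq = 12.49 kΩ

Final answer: 12.49 kΩ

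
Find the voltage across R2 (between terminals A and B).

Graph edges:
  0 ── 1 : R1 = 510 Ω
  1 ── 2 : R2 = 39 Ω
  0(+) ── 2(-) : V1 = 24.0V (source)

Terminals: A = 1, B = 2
R1 and R2 are in series across V1 (node 0 → node 1 → node 2), and the output A–B is taken across R2, so this is a voltage divider.
Series current: I = V1/(R1 + R2) = 24/(510 + 39) = 24/549 = 0.04372 A
V_R2 = I × R2 = V1 × R2/(R1 + R2) = 24 × 39/549 = 1.705 V

Final answer: 1.705 V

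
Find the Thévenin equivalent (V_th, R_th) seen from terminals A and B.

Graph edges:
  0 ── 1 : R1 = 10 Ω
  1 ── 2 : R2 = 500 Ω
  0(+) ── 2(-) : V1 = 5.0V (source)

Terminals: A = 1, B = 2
Step 1 — V_th is the open-circuit voltage V_A - V_B (nothing connected across the terminals).
Nodal analysis, taking node 2 as the 0 V reference.
Source V1 fixes V_0 = 5 V.
KCL at each unknown node (sum of currents leaving = 0; resistances in Ω):
  Node 1: (V_1 - 5)/10 + (V_1 - 0)/500 = 0
Collecting terms: 0.102 × V_1 = 0.5  =>  V_1 = 4.902 V
V_th = V_1 - V_2 = 4.902 - 0 = 4.902 V
Step 2 — R_th: zero the source — replace V1 by a short circuit (node 2 merges into node 0) — and find the resistance seen between A (node 1) and B (node 0).
Reduce the network between node 1 (A) and node 0 (B) by series/parallel combination:
  Rp1 = R1 ‖ R2 (parallel, both between nodes 0 and 1) = 1/(1/10 + 1/500) = 9.804 Ω
R_th = 9.804 Ω

Final answer: V_th = 4.902 V, R_th = 9.804 Ω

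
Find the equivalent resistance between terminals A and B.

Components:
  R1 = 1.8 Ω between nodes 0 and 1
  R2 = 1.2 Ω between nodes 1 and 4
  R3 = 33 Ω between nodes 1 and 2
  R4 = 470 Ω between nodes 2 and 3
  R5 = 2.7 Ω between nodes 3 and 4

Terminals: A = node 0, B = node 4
Reduce the network between node 0 (A) and node 4 (B) by series/parallel combination:
  Rs1 = R3 + R4 (series, joined only at node 2) = 33 + 470 = 503 Ω
  Rs2 = R5 + Rs1 (series, joined only at node 3) = 2.7 + 503 = 505.7 Ω
  Rp1 = R2 ‖ Rs2 (parallel, both between nodes 1 and 4) = 1/(1/1.2 + 1/505.7) = 1.197 Ω
  Rs3 = R1 + Rp1 (series, joined only at node 1) = 1.8 + 1.197 = 2.997 Ω
R_eq = 2.997 Ω

Final answer: 2.997 Ω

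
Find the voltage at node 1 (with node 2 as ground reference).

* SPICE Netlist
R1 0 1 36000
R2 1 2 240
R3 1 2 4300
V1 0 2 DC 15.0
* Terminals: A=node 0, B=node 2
Nodal analysis, taking node 2 as the 0 V reference.
Source V1 fixes V_0 = 15 V.
KCL at each unknown node (sum of currents leaving = 0; resistances in Ω):
  Node 1: (V_1 - 15)/36000 + (V_1 - 0)/240 + (V_1 - 0)/4300 = 0
Collecting terms: 0.004427 × V_1 = 0.0004167  =>  V_1 = 0.09412 V
The requested potential is V_1 = 0.09412 V.

Final answer: V_1 = 0.09412 V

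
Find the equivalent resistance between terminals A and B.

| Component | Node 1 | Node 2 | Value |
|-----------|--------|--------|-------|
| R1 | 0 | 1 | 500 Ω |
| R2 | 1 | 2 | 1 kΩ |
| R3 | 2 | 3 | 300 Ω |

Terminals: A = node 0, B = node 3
Reduce the network between node 0 (A) and node 3 (B) by series/parallel combination:
  Rs1 = R1 + R2 (series, joined only at node 1) = 500 + 1000 = 1500 Ω
  Rs2 = R3 + Rs1 (series, joined only at node 2) = 300 + 1500 = 1800 Ω
R_eq = 1.8 kΩ

Final answer: 1.8 kΩ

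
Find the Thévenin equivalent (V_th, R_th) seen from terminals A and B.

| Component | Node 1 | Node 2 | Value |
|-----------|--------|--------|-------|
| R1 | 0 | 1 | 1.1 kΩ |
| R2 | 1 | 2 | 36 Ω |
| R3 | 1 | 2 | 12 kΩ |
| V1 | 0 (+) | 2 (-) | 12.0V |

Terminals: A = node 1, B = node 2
Step 1 — V_th is the open-circuit voltage V_A - V_B (nothing connected across the terminals).
Nodal analysis, taking node 2 as the 0 V reference.
Source V1 fixes V_0 = 12 V.
KCL at each unknown node (sum of currents leaving = 0; resistances in Ω):
  Node 1: (V_1 - 12)/1100 + (V_1 - 0)/36 + (V_1 - 0)/12000 = 0
Collecting terms: 0.02877 × V_1 = 0.01091  =>  V_1 = 0.3792 V
V_th = V_1 - V_2 = 0.3792 - 0 = 0.3792 V
Step 2 — R_th: zero the source — replace V1 by a short circuit (node 2 merges into node 0) — and find the resistance seen between A (node 1) and B (node 0).
Reduce the network between node 1 (A) and node 0 (B) by series/parallel combination:
  Rp1 = R1 ‖ R2 ‖ R3 (parallel, all between nodes 0 and 1) = 1/(1/1100 + 1/36 + 1/12000) = 34.76 Ω
R_th = 34.76 Ω

Final answer: V_th = 0.3792 V, R_th = 34.76 Ω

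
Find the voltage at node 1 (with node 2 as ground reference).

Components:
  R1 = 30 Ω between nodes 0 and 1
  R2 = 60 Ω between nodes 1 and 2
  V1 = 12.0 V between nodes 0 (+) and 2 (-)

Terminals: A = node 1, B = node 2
Nodal analysis, taking node 2 as the 0 V reference.
Source V1 fixes V_0 = 12 V.
KCL at each unknown node (sum of currents leaving = 0; resistances in Ω):
  Node 1: (V_1 - 12)/30 + (V_1 - 0)/60 = 0
Collecting terms: 0.05 × V_1 = 0.4  =>  V_1 = 8 V
The requested potential is V_1 = 8 V.

Final answer: V_1 = 8 V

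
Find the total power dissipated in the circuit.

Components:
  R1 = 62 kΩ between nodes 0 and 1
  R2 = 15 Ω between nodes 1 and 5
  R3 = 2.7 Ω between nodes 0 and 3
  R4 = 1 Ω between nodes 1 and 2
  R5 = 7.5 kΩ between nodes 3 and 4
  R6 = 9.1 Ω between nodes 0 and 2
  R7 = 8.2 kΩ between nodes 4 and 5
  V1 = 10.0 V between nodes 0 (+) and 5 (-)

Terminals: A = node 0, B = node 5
Nodal analysis, taking node 5 as the 0 V reference.
Source V1 fixes V_0 = 10 V.
KCL at each unknown node (sum of currents leaving = 0; resistances in Ω):
  Node 1: (V_1 - 10)/62000 + (V_1 - 0)/15 + (V_1 - V_2)/1 = 0
  Node 2: (V_2 - V_1)/1 + (V_2 - 10)/9.1 = 0
  Node 3: (V_3 - 10)/2.7 + (V_3 - V_4)/7500 = 0
  Node 4: (V_4 - V_3)/7500 + (V_4 - 0)/8200 = 0
Collecting terms (coefficients in siemens):
  1.067·V_1 - 1·V_2 = 0.0001613
  1.11·V_2 - 1·V_1 = 1.099
  0.3705·V_3 - 0.0001333·V_4 = 3.704
  0.0002553·V_4 - 0.0001333·V_3 = 0
Solving these 4 simultaneous equations (Gaussian elimination) gives:
  V_1 = 5.976 V, V_2 = 6.375 V, V_3 = 9.998 V, V_4 = 5.222 V
Power in each resistor, P = (ΔV)²/R:
  P_R1 = (10 - 5.976)²/62000 = 0.0002611 W
  P_R2 = (5.976 - 0)²/15 = 2.381 W
  P_R3 = (10 - 9.998)²/2.7 = 0.000001095 W
  P_R4 = (5.976 - 6.375)²/1 = 0.1587 W
  P_R5 = (9.998 - 5.222)²/7500 = 0.003042 W
  P_R6 = (10 - 6.375)²/9.1 = 1.444 W
  P_R7 = (5.222 - 0)²/8200 = 0.003326 W
P_total = P_R1 + P_R2 + P_R3 + P_R4 + P_R5 + P_R6 + P_R7 = 3.991 W

Final answer: 3.991 W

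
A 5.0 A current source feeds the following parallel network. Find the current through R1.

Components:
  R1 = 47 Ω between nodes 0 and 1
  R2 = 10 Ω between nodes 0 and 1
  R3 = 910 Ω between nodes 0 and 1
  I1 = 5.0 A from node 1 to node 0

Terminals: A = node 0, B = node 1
All resistors sit directly between nodes 0 and 1, so they are in parallel and share one voltage V; the full source current 5 A splits among them.
1/R_par = 1/47 + 1/10 + 1/910 = 0.1224 S  =>  R_par = 8.172 Ω
V = I × R_par = 5 × 8.172 = 40.86 V
I_R1 = V/R1 = 40.86/47 = 0.8693 A

Final answer: 0.8693 A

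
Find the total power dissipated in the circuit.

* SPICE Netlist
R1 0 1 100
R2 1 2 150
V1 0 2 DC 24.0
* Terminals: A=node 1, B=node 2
Nodal analysis, taking node 2 as the 0 V reference.
Source V1 fixes V_0 = 24 V.
KCL at each unknown node (sum of currents leaving = 0; resistances in Ω):
  Node 1: (V_1 - 24)/100 + (V_1 - 0)/150 = 0
Collecting terms: 0.01667 × V_1 = 0.24  =>  V_1 = 14.4 V
Power in each resistor, P = (ΔV)²/R:
  P_R1 = (24 - 14.4)²/100 = 0.9216 W
  P_R2 = (14.4 - 0)²/150 = 1.382 W
P_total = P_R1 + P_R2 = 2.304 W

Final answer: 2.304 W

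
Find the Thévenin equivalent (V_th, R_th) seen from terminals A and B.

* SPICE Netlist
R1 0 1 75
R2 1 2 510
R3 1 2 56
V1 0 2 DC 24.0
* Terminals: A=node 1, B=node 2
Step 1 — V_th is the open-circuit voltage V_A - V_B (nothing connected across the terminals).
Nodal analysis, taking node 2 as the 0 V reference.
Source V1 fixes V_0 = 24 V.
KCL at each unknown node (sum of currents leaving = 0; resistances in Ω):
  Node 1: (V_1 - 24)/75 + (V_1 - 0)/510 + (V_1 - 0)/56 = 0
Collecting terms: 0.03315 × V_1 = 0.32  =>  V_1 = 9.653 V
V_th = V_1 - V_2 = 9.653 - 0 = 9.653 V
Step 2 — R_th: zero the source — replace V1 by a short circuit (node 2 merges into node 0) — and find the resistance seen between A (node 1) and B (node 0).
Reduce the network between node 1 (A) and node 0 (B) by series/parallel combination:
  Rp1 = R1 ‖ R2 ‖ R3 (parallel, all between nodes 0 and 1) = 1/(1/75 + 1/510 + 1/56) = 30.16 Ω
R_th = 30.16 Ω

Final answer: V_th = 9.653 V, R_th = 30.16 Ω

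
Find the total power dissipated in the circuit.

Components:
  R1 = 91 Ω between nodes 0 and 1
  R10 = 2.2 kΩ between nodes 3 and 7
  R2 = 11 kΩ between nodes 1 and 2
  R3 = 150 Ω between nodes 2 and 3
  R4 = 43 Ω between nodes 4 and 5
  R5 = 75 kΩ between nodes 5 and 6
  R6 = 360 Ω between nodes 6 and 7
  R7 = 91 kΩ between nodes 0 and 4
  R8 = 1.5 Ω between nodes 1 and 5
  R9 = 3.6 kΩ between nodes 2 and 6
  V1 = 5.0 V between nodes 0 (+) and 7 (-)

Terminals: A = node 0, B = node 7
Nodal analysis, taking node 7 as the 0 V reference.
Source V1 fixes V_0 = 5 V.
KCL at each unknown node (sum of currents leaving = 0; resistances in Ω):
  Node 1: (V_1 - 5)/91 + (V_1 - V_2)/11000 + (V_1 - V_5)/1.5 = 0
  Node 2: (V_2 - V_1)/11000 + (V_2 - V_3)/150 + (V_2 - V_6)/3600 = 0
  Node 3: (V_3 - V_2)/150 + (V_3 - 0)/2200 = 0
  Node 4: (V_4 - V_5)/43 + (V_4 - 5)/91000 = 0
  Node 5: (V_5 - V_4)/43 + (V_5 - V_6)/75000 + (V_5 - V_1)/1.5 = 0
  Node 6: (V_6 - V_5)/75000 + (V_6 - 0)/360 + (V_6 - V_2)/3600 = 0
Collecting terms (coefficients in siemens):
  0.6777·V_1 - 0.00009091·V_2 - 0.6667·V_5 = 0.05495
  0.007035·V_2 - 0.00009091·V_1 - 0.006667·V_3 - 0.0002778·V_6 = 0
  0.007121·V_3 - 0.006667·V_2 = 0
  0.02327·V_4 - 0.02326·V_5 = 0.00005495
  0.6899·V_5 - 0.6667·V_1 - 0.02326·V_4 - 0.00001333·V_6 = 0
  0.003069·V_6 - 0.0002778·V_2 - 0.00001333·V_5 = 0
Solving these 6 simultaneous equations (Gaussian elimination) gives:
  V_1 = 4.958 V, V_2 = 0.5938 V, V_3 = 0.5559 V, V_4 = 4.958 V
  V_5 = 4.958 V, V_6 = 0.07529 V
Power in each resistor, P = (ΔV)²/R:
  P_R1 = (5 - 4.958)²/91 = 0.00001937 W
  P_R2 = (4.958 - 0.5938)²/11000 = 0.001731 W
  P_R3 = (0.5938 - 0.5559)²/150 = 0.000009579 W
  P_R4 = (4.958 - 4.958)²/43 = 0.000000000009187 W
  P_R5 = (4.958 - 0.07529)²/75000 = 0.0003179 W
  P_R6 = (0.07529 - 0)²/360 = 0.00001575 W
  P_R7 = (5 - 4.958)²/91000 = 0.00000001944 W
  P_R8 = (4.958 - 4.958)²/1.5 = 0.000000006267 W
  P_R9 = (0.5938 - 0.07529)²/3600 = 0.00007469 W
  P_R10 = (0.5559 - 0)²/2200 = 0.0001405 W
P_total = P_R1 + P_R2 + P_R3 + P_R4 + P_R5 + P_R6 + P_R7 + P_R8 + P_R9 + P_R10 = 0.002309 W

Final answer: 0.002309 W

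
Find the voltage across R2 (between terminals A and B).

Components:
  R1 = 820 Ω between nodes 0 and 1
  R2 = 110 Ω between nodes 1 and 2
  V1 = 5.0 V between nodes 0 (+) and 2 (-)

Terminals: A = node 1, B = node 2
R1 and R2 are in series across V1 (node 0 → node 1 → node 2), and the output A–B is taken across R2, so this is a voltage divider.
Series current: I = V1/(R1 + R2) = 5/(820 + 110) = 5/930 = 0.005376 A
V_R2 = I × R2 = V1 × R2/(R1 + R2) = 5 × 110/930 = 0.5914 V

Final answer: 0.5914 V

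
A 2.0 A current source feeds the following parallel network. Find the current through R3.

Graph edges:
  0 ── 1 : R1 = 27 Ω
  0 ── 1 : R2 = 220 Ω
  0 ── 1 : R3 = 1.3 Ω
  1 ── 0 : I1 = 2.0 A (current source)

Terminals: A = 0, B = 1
All resistors sit directly between nodes 0 and 1, so they are in parallel and share one voltage V; the full source current 2 A splits among them.
1/R_par = 1/27 + 1/220 + 1/1.3 = 0.8108 S  =>  R_par = 1.233 Ω
V = I × R_par = 2 × 1.233 = 2.467 V
I_R3 = V/R3 = 2.467/1.3 = 1.897 A

Final answer: 1.897 A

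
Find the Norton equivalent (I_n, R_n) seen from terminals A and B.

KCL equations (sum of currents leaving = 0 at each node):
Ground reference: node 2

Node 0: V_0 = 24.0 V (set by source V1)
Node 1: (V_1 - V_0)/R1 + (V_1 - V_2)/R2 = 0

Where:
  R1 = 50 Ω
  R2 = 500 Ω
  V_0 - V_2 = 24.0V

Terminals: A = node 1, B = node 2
Find the Thévenin equivalent first; then I_n = V_th/R_th and R_n = R_th.
Step 1 — V_th is the open-circuit voltage V_A - V_B (nothing connected across the terminals).
Nodal analysis, taking node 2 as the 0 V reference.
Source V1 fixes V_0 = 24 V.
KCL at each unknown node (sum of currents leaving = 0; resistances in Ω):
  Node 1: (V_1 - 24)/50 + (V_1 - 0)/500 = 0
Collecting terms: 0.022 × V_1 = 0.48  =>  V_1 = 21.82 V
V_th = V_1 - V_2 = 21.82 - 0 = 21.82 V
Step 2 — R_th: zero the source — replace V1 by a short circuit (node 2 merges into node 0) — and find the resistance seen between A (node 1) and B (node 0).
Reduce the network between node 1 (A) and node 0 (B) by series/parallel combination:
  Rp1 = R1 ‖ R2 (parallel, both between nodes 0 and 1) = 1/(1/50 + 1/500) = 45.45 Ω
R_th = 45.45 Ω
I_n = V_th/R_th = 21.82/45.45 = 0.48 A, and R_n = R_th = 45.45 Ω

Final answer: I_n = 0.48 A, R_n = 45.45 Ω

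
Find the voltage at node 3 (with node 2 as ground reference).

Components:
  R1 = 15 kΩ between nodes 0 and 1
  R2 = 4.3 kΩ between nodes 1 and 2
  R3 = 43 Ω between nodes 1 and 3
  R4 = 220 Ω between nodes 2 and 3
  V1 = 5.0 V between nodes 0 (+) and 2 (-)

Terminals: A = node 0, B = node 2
Nodal analysis, taking node 2 as the 0 V reference.
Source V1 fixes V_0 = 5 V.
KCL at each unknown node (sum of currents leaving = 0; resistances in Ω):
  Node 1: (V_1 - 5)/15000 + (V_1 - 0)/4300 + (V_1 - V_3)/43 = 0
  Node 3: (V_3 - V_1)/43 + (V_3 - 0)/220 = 0
Collecting terms (coefficients in siemens):
  0.02356·V_1 - 0.02326·V_3 = 0.0003333
  0.0278·V_3 - 0.02326·V_1 = 0
Determinant D = (0.02356)(0.0278) - (-0.02326)(-0.02326) = 0.000114
V_1 = [(0.0003333)(0.0278) - (-0.02326)(0)]/D = 0.08127 V
V_3 = [(0.02356)(0) - (0.0003333)(-0.02326)]/D = 0.06798 V
The requested potential is V_3 = 0.06798 V.

Final answer: V_3 = 0.06798 V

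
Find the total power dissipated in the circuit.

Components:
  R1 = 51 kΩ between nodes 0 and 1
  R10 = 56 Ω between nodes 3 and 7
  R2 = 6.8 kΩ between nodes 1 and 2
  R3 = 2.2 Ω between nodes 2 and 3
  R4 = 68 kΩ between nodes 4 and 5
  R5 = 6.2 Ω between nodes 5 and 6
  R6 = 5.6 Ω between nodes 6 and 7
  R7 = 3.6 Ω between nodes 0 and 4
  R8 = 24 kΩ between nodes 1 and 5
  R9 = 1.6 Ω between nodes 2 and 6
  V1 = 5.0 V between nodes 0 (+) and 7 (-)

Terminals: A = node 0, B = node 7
Nodal analysis, taking node 7 as the 0 V reference.
Source V1 fixes V_0 = 5 V.
KCL at each unknown node (sum of currents leaving = 0; resistances in Ω):
  Node 1: (V_1 - 5)/51000 + (V_1 - V_2)/6800 + (V_1 - V_5)/24000 = 0
  Node 2: (V_2 - V_1)/6800 + (V_2 - V_3)/2.2 + (V_2 - V_6)/1.6 = 0
  Node 3: (V_3 - V_2)/2.2 + (V_3 - 0)/56 = 0
  Node 4: (V_4 - V_5)/68000 + (V_4 - 5)/3.6 = 0
  Node 5: (V_5 - V_4)/68000 + (V_5 - V_6)/6.2 + (V_5 - V_1)/24000 = 0
  Node 6: (V_6 - V_5)/6.2 + (V_6 - 0)/5.6 + (V_6 - V_2)/1.6 = 0
Collecting terms (coefficients in siemens):
  0.0002083·V_1 - 0.0001471·V_2 - 0.00004167·V_5 = 0.00009804
  1.08·V_2 - 0.0001471·V_1 - 0.4545·V_3 - 0.625·V_6 = 0
  0.4724·V_3 - 0.4545·V_2 = 0
  0.2778·V_4 - 0.00001471·V_5 = 1.389
  0.1613·V_5 - 0.00004167·V_1 - 0.00001471·V_4 - 0.1613·V_6 = 0
  0.9649·V_6 - 0.625·V_2 - 0.1613·V_5 = 0
Solving these 6 simultaneous equations (Gaussian elimination) gives:
  V_1 = 0.4715 V, V_2 = 0.0009074 V, V_3 = 0.0008731 V, V_4 = 5 V
  V_5 = 0.001399 V, V_6 = 0.0008216 V
Power in each resistor, P = (ΔV)²/R:
  P_R1 = (5 - 0.4715)²/51000 = 0.0004021 W
  P_R2 = (0.4715 - 0.0009074)²/6800 = 0.00003257 W
  P_R3 = (0.0009074 - 0.0008731)²/2.2 = 0.0000000005347 W
  P_R4 = (5 - 0.001399)²/68000 = 0.0003674 W
  P_R5 = (0.001399 - 0.0008216)²/6.2 = 0.00000005373 W
  P_R6 = (0.0008216 - 0)²/5.6 = 0.0000001205 W
  P_R7 = (5 - 5)²/3.6 = 0.00000001945 W
  P_R8 = (0.4715 - 0.001399)²/24000 = 0.000009208 W
  P_R9 = (0.0009074 - 0.0008216)²/1.6 = 0.000000004599 W
  P_R10 = (0.0008731 - 0)²/56 = 0.00000001361 W
P_total = P_R1 + P_R2 + P_R3 + P_R4 + P_R5 + P_R6 + P_R7 + P_R8 + P_R9 + P_R10 = 0.0008115 W

Final answer: 0.0008115 W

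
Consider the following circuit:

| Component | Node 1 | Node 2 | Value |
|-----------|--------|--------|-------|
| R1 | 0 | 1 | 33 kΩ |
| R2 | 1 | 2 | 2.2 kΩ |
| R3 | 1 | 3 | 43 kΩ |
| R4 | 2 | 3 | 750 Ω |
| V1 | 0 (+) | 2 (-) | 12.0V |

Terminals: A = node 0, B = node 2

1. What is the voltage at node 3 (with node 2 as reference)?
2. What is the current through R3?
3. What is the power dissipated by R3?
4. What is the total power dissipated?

Nodal analysis, taking node 2 as the 0 V reference.
Source V1 fixes V_0 = 12 V.
KCL at each unknown node (sum of currents leaving = 0; resistances in Ω):
  Node 1: (V_1 - 12)/33000 + (V_1 - 0)/2200 + (V_1 - V_3)/43000 = 0
  Node 3: (V_3 - V_1)/43000 + (V_3 - 0)/750 = 0
Collecting terms (coefficients in siemens):
  0.0005081·V_1 - 0.00002326·V_3 = 0.0003636
  0.001357·V_3 - 0.00002326·V_1 = 0
Determinant D = (0.0005081)(0.001357) - (-0.00002326)(-0.00002326) = 0.0000006887
V_1 = [(0.0003636)(0.001357) - (-0.00002326)(0)]/D = 0.7162 V
V_3 = [(0.0005081)(0) - (0.0003636)(-0.00002326)]/D = 0.01228 V
Part 1:
  Read off the nodal solution: V_3 = 0.01228 V
Part 2:
  I_R3 = (V_1 - V_3)/R3 = (0.7162 - 0.01228)/43000 = 0.00001637 A
  Magnitude: I_R3 = 0.00001637 A
Part 3:
  I_R3 = (V_1 - V_3)/R3 = (0.7162 - 0.01228)/43000 = 0.00001637 A
  P_R3 = I_R3² × R3 = (0.00001637)² × 43000 = 0.00001152 W
Part 4:
  Power in each resistor, P = (ΔV)²/R:
    P_R1 = (12 - 0.7162)²/33000 = 0.003858 W
    P_R2 = (0.7162 - 0)²/2200 = 0.0002332 W
    P_R3 = (0.7162 - 0.01228)²/43000 = 0.00001152 W
    P_R4 = (0 - 0.01228)²/750 = 0.000000201 W
  P_total = P_R1 + P_R2 + P_R3 + P_R4 = 0.004103 W

Final answers:
1. V_3 = 0.01228 V
2. I_R3 = 1.637e-05 A
3. P_R3 = 1.152e-05 W
4. P_total = 0.004103 W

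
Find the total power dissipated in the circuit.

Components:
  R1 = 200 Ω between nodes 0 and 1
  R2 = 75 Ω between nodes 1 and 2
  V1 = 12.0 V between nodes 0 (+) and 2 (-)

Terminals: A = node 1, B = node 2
Nodal analysis, taking node 2 as the 0 V reference.
Source V1 fixes V_0 = 12 V.
KCL at each unknown node (sum of currents leaving = 0; resistances in Ω):
  Node 1: (V_1 - 12)/200 + (V_1 - 0)/75 = 0
Collecting terms: 0.01833 × V_1 = 0.06  =>  V_1 = 3.273 V
Power in each resistor, P = (ΔV)²/R:
  P_R1 = (12 - 3.273)²/200 = 0.3808 W
  P_R2 = (3.273 - 0)²/75 = 0.1428 W
P_total = P_R1 + P_R2 = 0.5236 W

Final answer: 0.5236 W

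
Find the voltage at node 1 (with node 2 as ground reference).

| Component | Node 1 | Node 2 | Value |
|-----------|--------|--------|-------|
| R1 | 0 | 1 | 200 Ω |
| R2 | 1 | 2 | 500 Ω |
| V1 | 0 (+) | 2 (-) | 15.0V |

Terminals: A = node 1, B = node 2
Nodal analysis, taking node 2 as the 0 V reference.
Source V1 fixes V_0 = 15 V.
KCL at each unknown node (sum of currents leaving = 0; resistances in Ω):
  Node 1: (V_1 - 15)/200 + (V_1 - 0)/500 = 0
Collecting terms: 0.007 × V_1 = 0.075  =>  V_1 = 10.71 V
The requested potential is V_1 = 10.71 V.

Final answer: V_1 = 10.71 V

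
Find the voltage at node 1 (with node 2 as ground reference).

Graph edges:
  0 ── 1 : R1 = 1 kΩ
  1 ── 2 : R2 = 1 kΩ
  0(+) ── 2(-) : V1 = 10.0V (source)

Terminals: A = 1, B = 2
Nodal analysis, taking node 2 as the 0 V reference.
Source V1 fixes V_0 = 10 V.
KCL at each unknown node (sum of currents leaving = 0; resistances in Ω):
  Node 1: (V_1 - 10)/1000 + (V_1 - 0)/1000 = 0
Collecting terms: 0.002 × V_1 = 0.01  =>  V_1 = 5 V
The requested potential is V_1 = 5 V.

Final answer: V_1 = 5 V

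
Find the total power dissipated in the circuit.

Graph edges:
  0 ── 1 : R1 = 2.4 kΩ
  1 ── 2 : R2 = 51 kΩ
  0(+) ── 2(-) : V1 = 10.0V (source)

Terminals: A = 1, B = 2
Nodal analysis, taking node 2 as the 0 V reference.
Source V1 fixes V_0 = 10 V.
KCL at each unknown node (sum of currents leaving = 0; resistances in Ω):
  Node 1: (V_1 - 10)/2400 + (V_1 - 0)/51000 = 0
Collecting terms: 0.0004363 × V_1 = 0.004167  =>  V_1 = 9.551 V
Power in each resistor, P = (ΔV)²/R:
  P_R1 = (10 - 9.551)²/2400 = 0.00008416 W
  P_R2 = (9.551 - 0)²/51000 = 0.001788 W
P_total = P_R1 + P_R2 = 0.001873 W

Final answer: 0.001873 W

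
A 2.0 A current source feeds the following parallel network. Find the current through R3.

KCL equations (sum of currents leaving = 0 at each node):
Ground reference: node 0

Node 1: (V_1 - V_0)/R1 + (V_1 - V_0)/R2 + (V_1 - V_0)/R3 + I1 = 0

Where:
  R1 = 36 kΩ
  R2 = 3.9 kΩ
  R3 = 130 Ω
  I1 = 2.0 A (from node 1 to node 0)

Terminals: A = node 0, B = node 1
All resistors sit directly between nodes 0 and 1, so they are in parallel and share one voltage V; the full source current 2 A splits among them.
1/R_par = 1/36000 + 1/3900 + 1/130 = 0.007976 S  =>  R_par = 125.4 Ω
V = I × R_par = 2 × 125.4 = 250.7 V
I_R3 = V/R3 = 250.7/130 = 1.929 A

Final answer: 1.929 A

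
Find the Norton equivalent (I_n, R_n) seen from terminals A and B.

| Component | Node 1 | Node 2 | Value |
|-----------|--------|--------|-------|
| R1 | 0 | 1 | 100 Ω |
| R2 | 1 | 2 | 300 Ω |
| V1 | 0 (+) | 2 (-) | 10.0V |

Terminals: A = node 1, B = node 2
Find the Thévenin equivalent first; then I_n = V_th/R_th and R_n = R_th.
Step 1 — V_th is the open-circuit voltage V_A - V_B (nothing connected across the terminals).
Nodal analysis, taking node 2 as the 0 V reference.
Source V1 fixes V_0 = 10 V.
KCL at each unknown node (sum of currents leaving = 0; resistances in Ω):
  Node 1: (V_1 - 10)/100 + (V_1 - 0)/300 = 0
Collecting terms: 0.01333 × V_1 = 0.1  =>  V_1 = 7.5 V
V_th = V_1 - V_2 = 7.5 - 0 = 7.5 V
Step 2 — R_th: zero the source — replace V1 by a short circuit (node 2 merges into node 0) — and find the resistance seen between A (node 1) and B (node 0).
Reduce the network between node 1 (A) and node 0 (B) by series/parallel combination:
  Rp1 = R1 ‖ R2 (parallel, both between nodes 0 and 1) = 1/(1/100 + 1/300) = 75 Ω
R_th = 75 Ω
I_n = V_th/R_th = 7.5/75 = 0.1 A, and R_n = R_th = 75 Ω

Final answer: I_n = 0.1 A, R_n = 75 Ω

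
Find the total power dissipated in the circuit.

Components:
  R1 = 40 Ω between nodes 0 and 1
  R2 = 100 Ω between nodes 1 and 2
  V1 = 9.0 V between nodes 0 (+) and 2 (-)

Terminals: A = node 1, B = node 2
Nodal analysis, taking node 2 as the 0 V reference.
Source V1 fixes V_0 = 9 V.
KCL at each unknown node (sum of currents leaving = 0; resistances in Ω):
  Node 1: (V_1 - 9)/40 + (V_1 - 0)/100 = 0
Collecting terms: 0.035 × V_1 = 0.225  =>  V_1 = 6.429 V
Power in each resistor, P = (ΔV)²/R:
  P_R1 = (9 - 6.429)²/40 = 0.1653 W
  P_R2 = (6.429 - 0)²/100 = 0.4133 W
P_total = P_R1 + P_R2 = 0.5786 W

Final answer: 0.5786 W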